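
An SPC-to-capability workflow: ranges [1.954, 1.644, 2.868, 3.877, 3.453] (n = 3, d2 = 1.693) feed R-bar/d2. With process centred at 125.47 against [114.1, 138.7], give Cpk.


R_bar = (1.954 + 1.644 + 2.868 + 3.877 + 3.453) / 5 = 2.7592
sigma = R_bar / d2 = 2.7592 / 1.693 = 1.6297696
Cp = (USL - LSL)/(6*sigma) = (138.7 - 114.1)/(6*1.6297696) = 2.5157
Cpu = (138.7 - 125.47)/(3*1.6297696) = 2.7059
Cpl = (125.47 - 114.1)/(3*1.6297696) = 2.3255
Cpk = min(Cpu, Cpl) = 2.3255

2.3255


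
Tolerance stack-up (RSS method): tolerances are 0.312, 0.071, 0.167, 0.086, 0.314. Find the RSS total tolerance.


RSS = sqrt(0.312^2 + 0.071^2 + 0.167^2 + 0.086^2 + 0.314^2)
= sqrt(0.236266)
= 0.4861

0.4861


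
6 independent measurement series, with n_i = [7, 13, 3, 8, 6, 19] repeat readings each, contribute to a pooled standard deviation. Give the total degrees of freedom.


nu = sum_i (n_i - 1)
nu = ((7 - 1) + (13 - 1) + (3 - 1) + (8 - 1) + (6 - 1) + (19 - 1))
nu = 6 + 12 + 2 + 7 + 5 + 18
nu = 50

50


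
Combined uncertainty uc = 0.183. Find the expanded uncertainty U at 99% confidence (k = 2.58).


U = k * uc
U = 2.58 * 0.183
U = 0.4721

0.4721


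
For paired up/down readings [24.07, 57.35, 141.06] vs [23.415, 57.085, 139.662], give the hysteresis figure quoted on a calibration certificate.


|24.07 - 23.415| = 0.6550
|57.35 - 57.085| = 0.2650
|141.06 - 139.662| = 1.3980
hysteresis = max(diffs) = 1.3980

1.3980


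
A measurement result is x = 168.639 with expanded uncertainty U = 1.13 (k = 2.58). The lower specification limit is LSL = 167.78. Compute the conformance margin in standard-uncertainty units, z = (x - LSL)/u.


u = U / k = 1.13 / 2.58 = 0.4379845
margin = |LSL - x| = |167.78 - 168.639| = 0.859
z = margin / u = 0.859 / 0.4379845
z = 1.9613

1.9613


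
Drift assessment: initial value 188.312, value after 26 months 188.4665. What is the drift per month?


rate = (v2 - v1) / months
= (188.4665 - 188.312) / 26
= 0.1545 / 26
= 0.0059

0.0059


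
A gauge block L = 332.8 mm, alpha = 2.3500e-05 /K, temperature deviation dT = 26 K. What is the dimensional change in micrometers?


dL = L * alpha * dT
= 332.8 * 2.3500e-05 * 26
= 0.2033408 mm
dL_um = 0.2033408 * 1000 = 203.3408 um

203.3408


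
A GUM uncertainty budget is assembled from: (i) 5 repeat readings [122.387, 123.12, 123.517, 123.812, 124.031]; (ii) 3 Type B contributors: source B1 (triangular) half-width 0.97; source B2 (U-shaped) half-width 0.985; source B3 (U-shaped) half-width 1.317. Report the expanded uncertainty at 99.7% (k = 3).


mean = (122.387 + 123.12 + 123.517 + 123.812 + 124.031) / 5 = 123.3734
s = sqrt(sum((x - mean)^2)/(n-1)) = 0.64858022
u_A = s / sqrt(n) = 0.64858022 / sqrt(5) = 0.29005389
u_B1 = 0.97 / sqrt(6) = 0.39600084
u_B2 = 0.985 / sqrt(2) = 0.69650018
u_B3 = 1.317 / sqrt(2) = 0.93125963
uc = sqrt(0.29005389^2 + 0.39600084^2 + 0.69650018^2 + 0.93125963^2) = 1.2622618
U = k * uc = 3 * 1.2622618
U = 3.7868

3.7868


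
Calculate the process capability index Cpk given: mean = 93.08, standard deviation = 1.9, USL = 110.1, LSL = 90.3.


Cpu = (USL - mean) / (3*sigma) = (110.1 - 93.08) / (3*1.9) = 2.9860
Cpl = (mean - LSL) / (3*sigma) = (93.08 - 90.3) / (3*1.9) = 0.4877
Cpk = min(Cpu, Cpl) = 0.4877

0.4877


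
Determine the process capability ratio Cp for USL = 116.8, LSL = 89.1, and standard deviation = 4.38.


Cp = (USL - LSL) / (6 * sigma)
= (116.8 - 89.1) / (6 * 4.38)
= 27.7000 / 26.2800
= 1.0540

1.0540


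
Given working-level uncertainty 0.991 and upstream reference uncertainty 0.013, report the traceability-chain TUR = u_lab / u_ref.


TUR = u_lab / u_ref
= 0.991 / 0.013
= 76.2308

76.2308


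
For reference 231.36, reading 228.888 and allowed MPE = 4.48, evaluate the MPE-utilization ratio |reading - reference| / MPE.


e = indication - reference = 228.888 - 231.36 = -2.4720
|e| = 2.4720
ratio = |e| / MPE = 2.4720 / 4.48
ratio = 0.5518

0.5518


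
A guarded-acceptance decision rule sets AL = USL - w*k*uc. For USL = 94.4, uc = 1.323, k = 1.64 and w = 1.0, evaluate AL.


U = k * uc = 1.64 * 1.323 = 2.16972
guard band g = w * U = 1.0 * 2.16972 = 2.16972
AL = USL - g = 94.4 - 2.16972
AL = 92.2303

92.2303


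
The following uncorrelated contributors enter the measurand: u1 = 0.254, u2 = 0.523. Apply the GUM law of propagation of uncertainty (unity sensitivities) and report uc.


uc = sqrt(0.254^2 + 0.523^2)
uc = sqrt(0.338045)
uc = 0.5814

0.5814


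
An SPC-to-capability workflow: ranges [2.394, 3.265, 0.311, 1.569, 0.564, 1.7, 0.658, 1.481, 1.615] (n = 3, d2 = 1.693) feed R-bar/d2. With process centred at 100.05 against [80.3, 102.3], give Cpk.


R_bar = (2.394 + 3.265 + 0.311 + 1.569 + 0.564 + 1.7 + 0.658 + 1.481 + 1.615) / 9 = 1.5063333
sigma = R_bar / d2 = 1.5063333 / 1.693 = 0.88974206
Cp = (USL - LSL)/(6*sigma) = (102.3 - 80.3)/(6*0.88974206) = 4.1210
Cpu = (102.3 - 100.05)/(3*0.88974206) = 0.8429
Cpl = (100.05 - 80.3)/(3*0.88974206) = 7.3991
Cpk = min(Cpu, Cpl) = 0.8429

0.8429


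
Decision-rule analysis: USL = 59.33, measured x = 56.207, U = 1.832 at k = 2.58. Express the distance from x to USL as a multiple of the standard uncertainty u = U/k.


u = U / k = 1.832 / 2.58 = 0.71007752
margin = |USL - x| = |59.33 - 56.207| = 3.123
z = margin / u = 3.123 / 0.71007752
z = 4.3981

4.3981


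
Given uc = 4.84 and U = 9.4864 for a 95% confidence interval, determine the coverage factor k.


k = U / uc
k = 9.4864 / 4.84
k = 1.96

1.96


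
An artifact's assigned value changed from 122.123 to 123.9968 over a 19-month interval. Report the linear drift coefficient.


rate = (v2 - v1) / months
= (123.9968 - 122.123) / 19
= 1.8738 / 19
= 0.0986

0.0986


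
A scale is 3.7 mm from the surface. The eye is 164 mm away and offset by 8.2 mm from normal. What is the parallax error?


error = h * offset / d
= 3.7 * 8.2 / 164
= 0.1850

0.1850


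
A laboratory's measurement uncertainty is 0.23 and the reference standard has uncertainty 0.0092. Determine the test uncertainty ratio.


TUR = u_lab / u_ref
= 0.23 / 0.0092
= 25.0000

25.0000


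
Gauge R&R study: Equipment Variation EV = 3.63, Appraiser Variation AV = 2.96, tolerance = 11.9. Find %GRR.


GRR = sqrt(EV^2 + AV^2) = sqrt(3.63^2 + 2.96^2) = 4.6838552
%GRR = GRR / tol * 100 = 4.6838552 / 11.9 * 100
%GRR = 39.3601

39.3601


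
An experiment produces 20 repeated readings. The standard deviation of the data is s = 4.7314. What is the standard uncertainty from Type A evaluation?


u_A = s / sqrt(n)
u_A = 4.7314 / sqrt(20)
u_A = 4.7314 / 4.472136
u_A = 1.0580

1.0580


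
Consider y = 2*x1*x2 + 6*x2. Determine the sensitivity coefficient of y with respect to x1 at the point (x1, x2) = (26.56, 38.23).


y = 2*x1*x2 + 6*x2
dy/dx1 = 2*x2
Evaluate at x2 = 38.23: c1 = 2 * 38.23
c1 = 76.4600

76.4600


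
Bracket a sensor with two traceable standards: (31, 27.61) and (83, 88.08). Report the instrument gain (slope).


slope = (y2 - y1) / (x2 - x1)
= (88.08 - 27.61) / (83 - 31)
= 60.4700 / 52
= 1.1629

1.1629


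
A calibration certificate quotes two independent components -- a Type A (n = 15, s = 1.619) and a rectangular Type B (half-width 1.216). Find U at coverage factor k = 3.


u_A = s / sqrt(n) = 1.619 / sqrt(15) = 0.418024
u_B = half_width / sqrt(3) = 1.216 / sqrt(3) = 0.70205793
uc = sqrt(u_A^2 + u_B^2) = sqrt(0.418024^2 + 0.70205793^2) = 0.81708592
U = k * uc = 3 * 0.81708592
U = 2.4513

2.4513


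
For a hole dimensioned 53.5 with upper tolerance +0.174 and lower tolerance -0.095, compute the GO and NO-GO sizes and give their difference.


GO = nominal - lower_tol (smallest hole = maximum material condition)
GO = 53.5 - 0.095 = 53.405
NO-GO = nominal + upper_tol (largest hole = least material condition)
NO-GO = 53.5 + 0.174 = 53.674
spread = NO-GO - GO = 53.674 - 53.405 = 0.2690

0.2690


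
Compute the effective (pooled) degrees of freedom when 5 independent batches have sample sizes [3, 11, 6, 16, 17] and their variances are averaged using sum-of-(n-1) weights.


nu = sum_i (n_i - 1)
nu = ((3 - 1) + (11 - 1) + (6 - 1) + (16 - 1) + (17 - 1))
nu = 2 + 10 + 5 + 15 + 16
nu = 48

48


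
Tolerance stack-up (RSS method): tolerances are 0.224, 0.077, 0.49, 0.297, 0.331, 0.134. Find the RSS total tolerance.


RSS = sqrt(0.224^2 + 0.077^2 + 0.49^2 + 0.297^2 + 0.331^2 + 0.134^2)
= sqrt(0.511931)
= 0.7155

0.7155


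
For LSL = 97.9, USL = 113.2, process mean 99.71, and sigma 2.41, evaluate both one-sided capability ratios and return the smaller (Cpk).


Cpu = (USL - mean) / (3*sigma) = (113.2 - 99.71) / (3*2.41) = 1.8658
Cpl = (mean - LSL) / (3*sigma) = (99.71 - 97.9) / (3*2.41) = 0.2503
Cpk = min(Cpu, Cpl) = 0.2503

0.2503


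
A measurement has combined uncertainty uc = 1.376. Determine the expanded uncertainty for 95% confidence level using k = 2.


U = k * uc
U = 2 * 1.376
U = 2.7520

2.7520


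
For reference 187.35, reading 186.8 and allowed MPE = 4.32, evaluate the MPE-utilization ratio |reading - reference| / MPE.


e = indication - reference = 186.8 - 187.35 = -0.5500
|e| = 0.5500
ratio = |e| / MPE = 0.5500 / 4.32
ratio = 0.1273

0.1273


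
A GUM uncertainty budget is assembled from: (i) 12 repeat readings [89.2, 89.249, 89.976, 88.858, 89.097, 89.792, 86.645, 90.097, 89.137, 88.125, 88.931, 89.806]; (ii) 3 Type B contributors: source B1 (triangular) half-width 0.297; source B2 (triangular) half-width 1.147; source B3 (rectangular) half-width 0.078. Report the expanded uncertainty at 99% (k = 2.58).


mean = (89.2 + 89.249 + 89.976 + 88.858 + 89.097 + 89.792 + 86.645 + 90.097 + 89.137 + 88.125 + 88.931 + 89.806) / 12 = 89.07608333
s = sqrt(sum((x - mean)^2)/(n-1)) = 0.94533183
u_A = s / sqrt(n) = 0.94533183 / sqrt(12) = 0.27289379
u_B1 = 0.297 / sqrt(6) = 0.12124974
u_B2 = 1.147 / sqrt(6) = 0.46826079
u_B3 = 0.078 / sqrt(3) = 0.045033321
uc = sqrt(0.27289379^2 + 0.12124974^2 + 0.46826079^2 + 0.045033321^2) = 0.55719717
U = k * uc = 2.58 * 0.55719717
U = 1.4376

1.4376


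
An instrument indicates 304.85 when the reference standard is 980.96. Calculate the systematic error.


Systematic error = measured - true
= 304.85 - 980.96
= -676.1100

-676.1100


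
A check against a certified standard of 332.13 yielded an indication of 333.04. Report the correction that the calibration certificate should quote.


Correction = standard - reading
= 332.13 - 333.04
= -0.9100

-0.9100


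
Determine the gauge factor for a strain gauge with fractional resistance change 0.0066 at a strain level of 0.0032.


GF = (dR/R) / epsilon
= 0.0066 / 0.0032
= 2.0625

2.0625


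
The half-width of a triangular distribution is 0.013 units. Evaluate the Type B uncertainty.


u_B = half_width / sqrt(6)
u_B = 0.013 / 2.4494897
u_B = 0.0053

0.0053


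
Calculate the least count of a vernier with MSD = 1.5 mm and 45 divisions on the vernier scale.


LC = MSD / n_div
= 1.5 / 45
= 0.0333

0.0333


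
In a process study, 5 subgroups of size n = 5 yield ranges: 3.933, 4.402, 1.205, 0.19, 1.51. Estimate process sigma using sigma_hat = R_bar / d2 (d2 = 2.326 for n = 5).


R_bar = (3.933 + 4.402 + 1.205 + 0.19 + 1.51) / 5
R_bar = 11.24 / 5 = 2.248
sigma_hat = R_bar / d2 = 2.248 / 2.326 = 0.9665

0.9665


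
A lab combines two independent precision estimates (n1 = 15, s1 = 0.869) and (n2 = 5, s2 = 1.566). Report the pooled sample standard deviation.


s_p = sqrt(((n1-1)*s1^2 + (n2-1)*s2^2) / (n1+n2-2))
numerator = (15-1)*0.869^2 + (5-1)*1.566^2 = 10.572254 + 9.809424 = 20.381678
denominator = 15 + 5 - 2 = 18
s_p^2 = 20.381678 / 18 = 1.1323154
s_p = sqrt(1.1323154) = 1.0641

1.0641


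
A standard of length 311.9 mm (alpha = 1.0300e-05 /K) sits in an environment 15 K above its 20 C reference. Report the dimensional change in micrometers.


dL = L * alpha * dT
= 311.9 * 1.0300e-05 * 15
= 0.0481885 mm
dL_um = 0.0481885 * 1000 = 48.1885 um

48.1885


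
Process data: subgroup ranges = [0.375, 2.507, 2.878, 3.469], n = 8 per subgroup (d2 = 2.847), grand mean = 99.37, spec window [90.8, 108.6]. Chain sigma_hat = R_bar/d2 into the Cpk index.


R_bar = (0.375 + 2.507 + 2.878 + 3.469) / 4 = 2.30725
sigma = R_bar / d2 = 2.30725 / 2.847 = 0.81041447
Cp = (USL - LSL)/(6*sigma) = (108.6 - 90.8)/(6*0.81041447) = 3.6607
Cpu = (108.6 - 99.37)/(3*0.81041447) = 3.7964
Cpl = (99.37 - 90.8)/(3*0.81041447) = 3.5249
Cpk = min(Cpu, Cpl) = 3.5249

3.5249


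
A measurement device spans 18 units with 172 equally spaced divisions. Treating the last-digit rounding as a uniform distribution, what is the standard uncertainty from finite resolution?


resolution = range / divisions
resolution = 18 / 172 = 0.10465116
u_res = resolution / (2*sqrt(3))
u_res = 0.10465116 / 3.4641016
u_res = 0.0302

0.0302


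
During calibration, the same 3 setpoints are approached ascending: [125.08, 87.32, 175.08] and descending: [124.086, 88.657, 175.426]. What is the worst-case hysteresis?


|125.08 - 124.086| = 0.9940
|87.32 - 88.657| = 1.3370
|175.08 - 175.426| = 0.3460
hysteresis = max(diffs) = 1.3370

1.3370


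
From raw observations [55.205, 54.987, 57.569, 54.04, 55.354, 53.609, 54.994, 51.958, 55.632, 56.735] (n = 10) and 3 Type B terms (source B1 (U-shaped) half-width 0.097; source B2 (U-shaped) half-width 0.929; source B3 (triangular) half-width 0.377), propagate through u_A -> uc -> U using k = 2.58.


mean = (55.205 + 54.987 + 57.569 + 54.04 + 55.354 + 53.609 + 54.994 + 51.958 + 55.632 + 56.735) / 10 = 55.0083
s = sqrt(sum((x - mean)^2)/(n-1)) = 1.5736198
u_A = s / sqrt(n) = 1.5736198 / sqrt(10) = 0.49762227
u_B1 = 0.097 / sqrt(2) = 0.068589358
u_B2 = 0.929 / sqrt(2) = 0.6569022
u_B3 = 0.377 / sqrt(6) = 0.15390961
uc = sqrt(0.49762227^2 + 0.068589358^2 + 0.6569022^2 + 0.15390961^2) = 0.84115462
U = k * uc = 2.58 * 0.84115462
U = 2.1702

2.1702


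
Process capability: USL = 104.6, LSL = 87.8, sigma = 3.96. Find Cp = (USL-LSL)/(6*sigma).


Cp = (USL - LSL) / (6 * sigma)
= (104.6 - 87.8) / (6 * 3.96)
= 16.8000 / 23.7600
= 0.7071

0.7071


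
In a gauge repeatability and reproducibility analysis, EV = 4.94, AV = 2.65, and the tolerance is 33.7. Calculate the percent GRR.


GRR = sqrt(EV^2 + AV^2) = sqrt(4.94^2 + 2.65^2) = 5.6058987
%GRR = GRR / tol * 100 = 5.6058987 / 33.7 * 100
%GRR = 16.6347

16.6347


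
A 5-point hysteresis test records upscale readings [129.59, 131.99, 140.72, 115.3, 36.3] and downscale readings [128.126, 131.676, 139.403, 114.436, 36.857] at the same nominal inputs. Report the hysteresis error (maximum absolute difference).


|129.59 - 128.126| = 1.4640
|131.99 - 131.676| = 0.3140
|140.72 - 139.403| = 1.3170
|115.3 - 114.436| = 0.8640
|36.3 - 36.857| = 0.5570
hysteresis = max(diffs) = 1.4640

1.4640


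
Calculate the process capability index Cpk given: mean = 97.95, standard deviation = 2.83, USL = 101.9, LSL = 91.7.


Cpu = (USL - mean) / (3*sigma) = (101.9 - 97.95) / (3*2.83) = 0.4653
Cpl = (mean - LSL) / (3*sigma) = (97.95 - 91.7) / (3*2.83) = 0.7362
Cpk = min(Cpu, Cpl) = 0.4653

0.4653


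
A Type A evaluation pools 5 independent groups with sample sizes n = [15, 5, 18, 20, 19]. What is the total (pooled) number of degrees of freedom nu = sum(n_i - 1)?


nu = sum_i (n_i - 1)
nu = ((15 - 1) + (5 - 1) + (18 - 1) + (20 - 1) + (19 - 1))
nu = 14 + 4 + 17 + 19 + 18
nu = 72

72


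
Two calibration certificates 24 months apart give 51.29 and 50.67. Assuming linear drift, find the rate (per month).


rate = (v2 - v1) / months
= (50.67 - 51.29) / 24
= -0.6200 / 24
= -0.0258

-0.0258


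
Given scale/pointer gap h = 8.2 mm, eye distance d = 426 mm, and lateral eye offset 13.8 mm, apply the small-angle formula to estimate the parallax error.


error = h * offset / d
= 8.2 * 13.8 / 426
= 0.2656

0.2656


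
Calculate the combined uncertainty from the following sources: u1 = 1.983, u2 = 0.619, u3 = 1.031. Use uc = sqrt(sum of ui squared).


uc = sqrt(1.983^2 + 0.619^2 + 1.031^2)
uc = sqrt(5.378411)
uc = 2.3191

2.3191


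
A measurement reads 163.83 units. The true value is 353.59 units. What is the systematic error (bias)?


Systematic error = measured - true
= 163.83 - 353.59
= -189.7600

-189.7600


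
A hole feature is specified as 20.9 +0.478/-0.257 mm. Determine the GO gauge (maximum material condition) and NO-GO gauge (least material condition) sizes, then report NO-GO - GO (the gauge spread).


GO = nominal - lower_tol (smallest hole = maximum material condition)
GO = 20.9 - 0.257 = 20.643
NO-GO = nominal + upper_tol (largest hole = least material condition)
NO-GO = 20.9 + 0.478 = 21.378
spread = NO-GO - GO = 21.378 - 20.643 = 0.7350

0.7350


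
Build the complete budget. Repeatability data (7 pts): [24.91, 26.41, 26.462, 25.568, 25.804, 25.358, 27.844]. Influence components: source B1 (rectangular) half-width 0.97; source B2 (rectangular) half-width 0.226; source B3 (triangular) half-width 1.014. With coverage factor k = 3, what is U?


mean = (24.91 + 26.41 + 26.462 + 25.568 + 25.804 + 25.358 + 27.844) / 7 = 26.05085714
s = sqrt(sum((x - mean)^2)/(n-1)) = 0.96514929
u_A = s / sqrt(n) = 0.96514929 / sqrt(7) = 0.36479214
u_B1 = 0.97 / sqrt(3) = 0.56002976
u_B2 = 0.226 / sqrt(3) = 0.13048116
u_B3 = 1.014 / sqrt(6) = 0.41396377
uc = sqrt(0.36479214^2 + 0.56002976^2 + 0.13048116^2 + 0.41396377^2) = 0.79693034
U = k * uc = 3 * 0.79693034
U = 2.3908

2.3908


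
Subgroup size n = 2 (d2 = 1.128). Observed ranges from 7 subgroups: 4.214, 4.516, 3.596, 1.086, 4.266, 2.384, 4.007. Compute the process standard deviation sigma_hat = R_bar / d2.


R_bar = (4.214 + 4.516 + 3.596 + 1.086 + 4.266 + 2.384 + 4.007) / 7
R_bar = 24.069 / 7 = 3.4384286
sigma_hat = R_bar / d2 = 3.4384286 / 1.128 = 3.0483

3.0483


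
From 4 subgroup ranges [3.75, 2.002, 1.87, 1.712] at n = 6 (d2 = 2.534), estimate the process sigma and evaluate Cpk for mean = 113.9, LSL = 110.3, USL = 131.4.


R_bar = (3.75 + 2.002 + 1.87 + 1.712) / 4 = 2.3335
sigma = R_bar / d2 = 2.3335 / 2.534 = 0.92087609
Cp = (USL - LSL)/(6*sigma) = (131.4 - 110.3)/(6*0.92087609) = 3.8188
Cpu = (131.4 - 113.9)/(3*0.92087609) = 6.3345
Cpl = (113.9 - 110.3)/(3*0.92087609) = 1.3031
Cpk = min(Cpu, Cpl) = 1.3031

1.3031


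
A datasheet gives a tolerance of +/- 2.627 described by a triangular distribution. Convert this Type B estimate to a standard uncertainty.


u_B = half_width / sqrt(6)
u_B = 2.627 / 2.4494897
u_B = 1.0725

1.0725


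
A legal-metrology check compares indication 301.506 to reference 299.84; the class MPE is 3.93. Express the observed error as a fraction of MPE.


e = indication - reference = 301.506 - 299.84 = 1.6660
|e| = 1.6660
ratio = |e| / MPE = 1.6660 / 3.93
ratio = 0.4239

0.4239


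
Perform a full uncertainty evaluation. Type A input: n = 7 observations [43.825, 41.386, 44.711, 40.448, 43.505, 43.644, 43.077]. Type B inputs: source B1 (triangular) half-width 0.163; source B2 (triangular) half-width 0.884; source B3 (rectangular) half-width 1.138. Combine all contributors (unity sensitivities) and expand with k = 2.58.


mean = (43.825 + 41.386 + 44.711 + 40.448 + 43.505 + 43.644 + 43.077) / 7 = 42.94228571
s = sqrt(sum((x - mean)^2)/(n-1)) = 1.4932191
u_A = s / sqrt(n) = 1.4932191 / sqrt(7) = 0.56438377
u_B1 = 0.163 / sqrt(6) = 0.066544471
u_B2 = 0.884 / sqrt(6) = 0.36089149
u_B3 = 1.138 / sqrt(3) = 0.65702461
uc = sqrt(0.56438377^2 + 0.066544471^2 + 0.36089149^2 + 0.65702461^2) = 0.94068125
U = k * uc = 2.58 * 0.94068125
U = 2.4270

2.4270


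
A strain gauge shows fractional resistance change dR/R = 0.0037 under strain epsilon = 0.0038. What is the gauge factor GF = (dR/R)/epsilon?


GF = (dR/R) / epsilon
= 0.0037 / 0.0038
= 0.9737

0.9737


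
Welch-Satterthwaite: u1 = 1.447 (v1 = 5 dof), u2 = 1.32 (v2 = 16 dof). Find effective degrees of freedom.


uc = sqrt(u1^2 + u2^2) = sqrt(1.447^2 + 1.32^2) = 1.9586243
v_eff = uc^4 / (u1^4/v1 + u2^4/v2)
= 1.9586243^4 / (1.447^4/5 + 1.32^4/16)
= 14.716501 / 1.0665546
v_eff = 13.7982

13.7982


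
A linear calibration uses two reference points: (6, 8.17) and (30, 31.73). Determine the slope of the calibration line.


slope = (y2 - y1) / (x2 - x1)
= (31.73 - 8.17) / (30 - 6)
= 23.5600 / 24
= 0.9817

0.9817


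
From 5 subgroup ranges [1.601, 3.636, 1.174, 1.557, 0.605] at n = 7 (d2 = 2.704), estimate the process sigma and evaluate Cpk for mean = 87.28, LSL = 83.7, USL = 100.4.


R_bar = (1.601 + 3.636 + 1.174 + 1.557 + 0.605) / 5 = 1.7146
sigma = R_bar / d2 = 1.7146 / 2.704 = 0.63409763
Cp = (USL - LSL)/(6*sigma) = (100.4 - 83.7)/(6*0.63409763) = 4.3894
Cpu = (100.4 - 87.28)/(3*0.63409763) = 6.8969
Cpl = (87.28 - 83.7)/(3*0.63409763) = 1.8819
Cpk = min(Cpu, Cpl) = 1.8819

1.8819


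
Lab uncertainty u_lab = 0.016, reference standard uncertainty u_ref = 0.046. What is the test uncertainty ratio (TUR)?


TUR = u_lab / u_ref
= 0.016 / 0.046
= 0.3478

0.3478


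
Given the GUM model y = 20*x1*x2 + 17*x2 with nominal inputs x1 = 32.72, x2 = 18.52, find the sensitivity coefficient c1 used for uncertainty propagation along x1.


y = 20*x1*x2 + 17*x2
dy/dx1 = 20*x2
Evaluate at x2 = 18.52: c1 = 20 * 18.52
c1 = 370.4000

370.4000


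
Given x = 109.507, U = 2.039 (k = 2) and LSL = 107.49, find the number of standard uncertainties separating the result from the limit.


u = U / k = 2.039 / 2 = 1.0195
margin = |LSL - x| = |107.49 - 109.507| = 2.017
z = margin / u = 2.017 / 1.0195
z = 1.9784

1.9784


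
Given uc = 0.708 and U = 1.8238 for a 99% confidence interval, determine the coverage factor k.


k = U / uc
k = 1.8238 / 0.708
k = 2.576

2.576


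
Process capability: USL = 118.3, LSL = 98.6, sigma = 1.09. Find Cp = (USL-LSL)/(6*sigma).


Cp = (USL - LSL) / (6 * sigma)
= (118.3 - 98.6) / (6 * 1.09)
= 19.7000 / 6.5400
= 3.0122

3.0122


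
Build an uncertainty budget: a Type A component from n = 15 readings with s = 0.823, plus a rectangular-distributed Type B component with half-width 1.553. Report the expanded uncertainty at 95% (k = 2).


u_A = s / sqrt(n) = 0.823 / sqrt(15) = 0.21249769
u_B = half_width / sqrt(3) = 1.553 / sqrt(3) = 0.89662497
uc = sqrt(u_A^2 + u_B^2) = sqrt(0.21249769^2 + 0.89662497^2) = 0.92146167
U = k * uc = 2 * 0.92146167
U = 1.8429

1.8429


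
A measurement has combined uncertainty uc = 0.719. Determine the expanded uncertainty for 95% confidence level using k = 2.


U = k * uc
U = 2 * 0.719
U = 1.4380

1.4380


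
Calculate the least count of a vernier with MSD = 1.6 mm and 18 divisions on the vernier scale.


LC = MSD / n_div
= 1.6 / 18
= 0.0889

0.0889


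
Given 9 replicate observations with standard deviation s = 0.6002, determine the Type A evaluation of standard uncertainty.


u_A = s / sqrt(n)
u_A = 0.6002 / sqrt(9)
u_A = 0.6002 / 3
u_A = 0.2001

0.2001


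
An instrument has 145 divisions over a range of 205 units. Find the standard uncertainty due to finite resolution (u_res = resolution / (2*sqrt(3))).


resolution = range / divisions
resolution = 205 / 145 = 1.4137931
u_res = resolution / (2*sqrt(3))
u_res = 1.4137931 / 3.4641016
u_res = 0.4081

0.4081


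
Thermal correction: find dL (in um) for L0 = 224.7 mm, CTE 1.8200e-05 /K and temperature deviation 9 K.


dL = L * alpha * dT
= 224.7 * 1.8200e-05 * 9
= 0.0368059 mm
dL_um = 0.0368059 * 1000 = 36.8059 um

36.8059


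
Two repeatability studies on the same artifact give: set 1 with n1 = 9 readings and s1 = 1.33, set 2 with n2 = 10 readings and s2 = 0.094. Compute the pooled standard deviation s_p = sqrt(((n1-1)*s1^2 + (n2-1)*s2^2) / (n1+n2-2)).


s_p = sqrt(((n1-1)*s1^2 + (n2-1)*s2^2) / (n1+n2-2))
numerator = (9-1)*1.33^2 + (10-1)*0.094^2 = 14.1512 + 0.079524 = 14.230724
denominator = 9 + 10 - 2 = 17
s_p^2 = 14.230724 / 17 = 0.83710141
s_p = sqrt(0.83710141) = 0.9149

0.9149


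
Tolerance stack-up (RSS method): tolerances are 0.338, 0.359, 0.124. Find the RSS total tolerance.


RSS = sqrt(0.338^2 + 0.359^2 + 0.124^2)
= sqrt(0.258501)
= 0.5084

0.5084


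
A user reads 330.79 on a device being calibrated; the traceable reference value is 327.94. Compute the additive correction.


Correction = standard - reading
= 327.94 - 330.79
= -2.8500

-2.8500


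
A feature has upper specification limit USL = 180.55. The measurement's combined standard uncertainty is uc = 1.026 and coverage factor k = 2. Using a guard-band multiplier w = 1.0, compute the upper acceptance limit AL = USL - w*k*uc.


U = k * uc = 2 * 1.026 = 2.052
guard band g = w * U = 1.0 * 2.052 = 2.052
AL = USL - g = 180.55 - 2.052
AL = 178.4980

178.4980


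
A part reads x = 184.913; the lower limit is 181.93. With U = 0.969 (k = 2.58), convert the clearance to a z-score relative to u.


u = U / k = 0.969 / 2.58 = 0.3755814
margin = |LSL - x| = |181.93 - 184.913| = 2.983
z = margin / u = 2.983 / 0.3755814
z = 7.9424

7.9424


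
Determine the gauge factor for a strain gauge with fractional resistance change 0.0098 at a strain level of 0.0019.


GF = (dR/R) / epsilon
= 0.0098 / 0.0019
= 5.1579

5.1579


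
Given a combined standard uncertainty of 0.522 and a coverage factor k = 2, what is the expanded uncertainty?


U = k * uc
U = 2 * 0.522
U = 1.0440

1.0440


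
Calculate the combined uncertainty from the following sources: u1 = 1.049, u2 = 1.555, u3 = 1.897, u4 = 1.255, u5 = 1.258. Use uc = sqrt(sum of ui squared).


uc = sqrt(1.049^2 + 1.555^2 + 1.897^2 + 1.255^2 + 1.258^2)
uc = sqrt(10.274624)
uc = 3.2054

3.2054


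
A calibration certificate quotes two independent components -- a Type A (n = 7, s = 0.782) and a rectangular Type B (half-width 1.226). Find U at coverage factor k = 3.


u_A = s / sqrt(n) = 0.782 / sqrt(7) = 0.29556822
u_B = half_width / sqrt(3) = 1.226 / sqrt(3) = 0.70783143
uc = sqrt(u_A^2 + u_B^2) = sqrt(0.29556822^2 + 0.70783143^2) = 0.76706317
U = k * uc = 3 * 0.76706317
U = 2.3012

2.3012


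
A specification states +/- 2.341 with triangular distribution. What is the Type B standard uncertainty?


u_B = half_width / sqrt(6)
u_B = 2.341 / 2.4494897
u_B = 0.9557

0.9557


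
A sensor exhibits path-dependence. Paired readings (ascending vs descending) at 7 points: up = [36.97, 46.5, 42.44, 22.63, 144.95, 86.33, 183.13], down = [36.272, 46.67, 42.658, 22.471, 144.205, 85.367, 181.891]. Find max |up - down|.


|36.97 - 36.272| = 0.6980
|46.5 - 46.67| = 0.1700
|42.44 - 42.658| = 0.2180
|22.63 - 22.471| = 0.1590
|144.95 - 144.205| = 0.7450
|86.33 - 85.367| = 0.9630
|183.13 - 181.891| = 1.2390
hysteresis = max(diffs) = 1.2390

1.2390


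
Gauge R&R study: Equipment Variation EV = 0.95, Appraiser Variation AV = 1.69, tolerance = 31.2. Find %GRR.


GRR = sqrt(EV^2 + AV^2) = sqrt(0.95^2 + 1.69^2) = 1.9387109
%GRR = GRR / tol * 100 = 1.9387109 / 31.2 * 100
%GRR = 6.2138

6.2138


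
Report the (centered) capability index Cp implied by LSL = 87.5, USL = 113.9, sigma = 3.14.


Cp = (USL - LSL) / (6 * sigma)
= (113.9 - 87.5) / (6 * 3.14)
= 26.4000 / 18.8400
= 1.4013

1.4013


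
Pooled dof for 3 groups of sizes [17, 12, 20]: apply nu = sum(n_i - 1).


nu = sum_i (n_i - 1)
nu = ((17 - 1) + (12 - 1) + (20 - 1))
nu = 16 + 11 + 19
nu = 46

46


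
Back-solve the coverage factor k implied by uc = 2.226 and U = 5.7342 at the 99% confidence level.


k = U / uc
k = 5.7342 / 2.226
k = 2.576

2.576


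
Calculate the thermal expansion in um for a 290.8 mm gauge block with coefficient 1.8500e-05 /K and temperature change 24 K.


dL = L * alpha * dT
= 290.8 * 1.8500e-05 * 24
= 0.1291152 mm
dL_um = 0.1291152 * 1000 = 129.1152 um

129.1152


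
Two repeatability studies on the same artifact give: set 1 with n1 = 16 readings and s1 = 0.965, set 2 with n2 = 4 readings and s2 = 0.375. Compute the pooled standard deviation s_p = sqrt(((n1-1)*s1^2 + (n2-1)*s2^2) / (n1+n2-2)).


s_p = sqrt(((n1-1)*s1^2 + (n2-1)*s2^2) / (n1+n2-2))
numerator = (16-1)*0.965^2 + (4-1)*0.375^2 = 13.968375 + 0.421875 = 14.39025
denominator = 16 + 4 - 2 = 18
s_p^2 = 14.39025 / 18 = 0.79945833
s_p = sqrt(0.79945833) = 0.8941

0.8941


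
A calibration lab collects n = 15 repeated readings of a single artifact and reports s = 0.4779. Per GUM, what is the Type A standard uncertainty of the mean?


u_A = s / sqrt(n)
u_A = 0.4779 / sqrt(15)
u_A = 0.4779 / 3.8729833
u_A = 0.1234

0.1234


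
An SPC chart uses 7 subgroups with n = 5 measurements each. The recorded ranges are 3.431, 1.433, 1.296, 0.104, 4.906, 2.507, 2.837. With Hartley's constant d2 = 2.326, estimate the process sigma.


R_bar = (3.431 + 1.433 + 1.296 + 0.104 + 4.906 + 2.507 + 2.837) / 7
R_bar = 16.514 / 7 = 2.3591429
sigma_hat = R_bar / d2 = 2.3591429 / 2.326 = 1.0142

1.0142


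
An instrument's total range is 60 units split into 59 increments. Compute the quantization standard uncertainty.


resolution = range / divisions
resolution = 60 / 59 = 1.0169492
u_res = resolution / (2*sqrt(3))
u_res = 1.0169492 / 3.4641016
u_res = 0.2936

0.2936


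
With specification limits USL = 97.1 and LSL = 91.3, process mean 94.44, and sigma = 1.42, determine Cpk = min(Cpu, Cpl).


Cpu = (USL - mean) / (3*sigma) = (97.1 - 94.44) / (3*1.42) = 0.6244
Cpl = (mean - LSL) / (3*sigma) = (94.44 - 91.3) / (3*1.42) = 0.7371
Cpk = min(Cpu, Cpl) = 0.6244

0.6244


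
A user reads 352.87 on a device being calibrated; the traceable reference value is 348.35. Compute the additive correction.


Correction = standard - reading
= 348.35 - 352.87
= -4.5200

-4.5200


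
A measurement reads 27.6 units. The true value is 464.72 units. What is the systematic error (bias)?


Systematic error = measured - true
= 27.6 - 464.72
= -437.1200

-437.1200


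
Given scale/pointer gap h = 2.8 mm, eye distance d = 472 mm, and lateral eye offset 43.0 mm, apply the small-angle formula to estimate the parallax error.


error = h * offset / d
= 2.8 * 43.0 / 472
= 0.2551

0.2551


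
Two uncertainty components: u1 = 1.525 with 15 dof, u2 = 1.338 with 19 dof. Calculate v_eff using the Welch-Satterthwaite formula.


uc = sqrt(u1^2 + u2^2) = sqrt(1.525^2 + 1.338^2) = 2.0287605
v_eff = uc^4 / (u1^4/v1 + u2^4/v2)
= 2.0287605^4 / (1.525^4/15 + 1.338^4/19)
= 16.940379 / 0.5292516
v_eff = 32.0082

32.0082


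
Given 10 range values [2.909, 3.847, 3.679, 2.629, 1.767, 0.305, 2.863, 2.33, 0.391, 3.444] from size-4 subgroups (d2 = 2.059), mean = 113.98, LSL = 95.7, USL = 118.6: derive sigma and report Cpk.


R_bar = (2.909 + 3.847 + 3.679 + 2.629 + 1.767 + 0.305 + 2.863 + 2.33 + 0.391 + 3.444) / 10 = 2.4164
sigma = R_bar / d2 = 2.4164 / 2.059 = 1.1735794
Cp = (USL - LSL)/(6*sigma) = (118.6 - 95.7)/(6*1.1735794) = 3.2522
Cpu = (118.6 - 113.98)/(3*1.1735794) = 1.3122
Cpl = (113.98 - 95.7)/(3*1.1735794) = 5.1921
Cpk = min(Cpu, Cpl) = 1.3122

1.3122


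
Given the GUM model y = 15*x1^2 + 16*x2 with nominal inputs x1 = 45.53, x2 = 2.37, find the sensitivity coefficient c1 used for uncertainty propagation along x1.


y = 15*x1^2 + 16*x2
dy/dx1 = 2*15*x1
Evaluate at x1 = 45.53: c1 = 30 * 45.53
c1 = 1365.9000

1365.9000


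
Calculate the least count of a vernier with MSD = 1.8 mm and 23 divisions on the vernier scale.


LC = MSD / n_div
= 1.8 / 23
= 0.0783

0.0783


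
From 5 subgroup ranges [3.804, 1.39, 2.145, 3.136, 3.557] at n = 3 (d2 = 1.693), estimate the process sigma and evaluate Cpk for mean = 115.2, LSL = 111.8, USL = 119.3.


R_bar = (3.804 + 1.39 + 2.145 + 3.136 + 3.557) / 5 = 2.8064
sigma = R_bar / d2 = 2.8064 / 1.693 = 1.6576491
Cp = (USL - LSL)/(6*sigma) = (119.3 - 111.8)/(6*1.6576491) = 0.7541
Cpu = (119.3 - 115.2)/(3*1.6576491) = 0.8245
Cpl = (115.2 - 111.8)/(3*1.6576491) = 0.6837
Cpk = min(Cpu, Cpl) = 0.6837

0.6837


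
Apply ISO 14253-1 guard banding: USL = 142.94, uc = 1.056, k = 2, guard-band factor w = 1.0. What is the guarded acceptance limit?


U = k * uc = 2 * 1.056 = 2.112
guard band g = w * U = 1.0 * 2.112 = 2.112
AL = USL - g = 142.94 - 2.112
AL = 140.8280

140.8280


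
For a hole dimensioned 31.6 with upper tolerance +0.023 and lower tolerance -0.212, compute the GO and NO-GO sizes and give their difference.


GO = nominal - lower_tol (smallest hole = maximum material condition)
GO = 31.6 - 0.212 = 31.388
NO-GO = nominal + upper_tol (largest hole = least material condition)
NO-GO = 31.6 + 0.023 = 31.623
spread = NO-GO - GO = 31.623 - 31.388 = 0.2350

0.2350


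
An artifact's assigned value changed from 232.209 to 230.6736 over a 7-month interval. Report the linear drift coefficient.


rate = (v2 - v1) / months
= (230.6736 - 232.209) / 7
= -1.5354 / 7
= -0.2193

-0.2193


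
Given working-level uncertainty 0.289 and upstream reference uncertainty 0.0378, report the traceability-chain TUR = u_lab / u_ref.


TUR = u_lab / u_ref
= 0.289 / 0.0378
= 7.6455

7.6455


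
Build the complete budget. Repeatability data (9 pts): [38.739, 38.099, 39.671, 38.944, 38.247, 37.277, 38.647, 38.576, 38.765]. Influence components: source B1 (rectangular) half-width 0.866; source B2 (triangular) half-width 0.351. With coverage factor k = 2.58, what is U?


mean = (38.739 + 38.099 + 39.671 + 38.944 + 38.247 + 37.277 + 38.647 + 38.576 + 38.765) / 9 = 38.55166667
s = sqrt(sum((x - mean)^2)/(n-1)) = 0.65379871
u_A = s / sqrt(n) = 0.65379871 / sqrt(9) = 0.2179329
u_B1 = 0.866 / sqrt(3) = 0.49998533
u_B2 = 0.351 / sqrt(6) = 0.14329515
uc = sqrt(0.2179329^2 + 0.49998533^2 + 0.14329515^2) = 0.56392693
U = k * uc = 2.58 * 0.56392693
U = 1.4549

1.4549


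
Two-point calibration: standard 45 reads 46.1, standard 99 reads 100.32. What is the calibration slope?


slope = (y2 - y1) / (x2 - x1)
= (100.32 - 46.1) / (99 - 45)
= 54.2200 / 54
= 1.0041

1.0041


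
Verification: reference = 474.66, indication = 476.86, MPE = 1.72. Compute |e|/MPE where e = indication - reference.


e = indication - reference = 476.86 - 474.66 = 2.2000
|e| = 2.2000
ratio = |e| / MPE = 2.2000 / 1.72
ratio = 1.2791

1.2791


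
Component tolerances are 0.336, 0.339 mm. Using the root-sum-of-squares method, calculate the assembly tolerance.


RSS = sqrt(0.336^2 + 0.339^2)
= sqrt(0.227817)
= 0.4773

0.4773


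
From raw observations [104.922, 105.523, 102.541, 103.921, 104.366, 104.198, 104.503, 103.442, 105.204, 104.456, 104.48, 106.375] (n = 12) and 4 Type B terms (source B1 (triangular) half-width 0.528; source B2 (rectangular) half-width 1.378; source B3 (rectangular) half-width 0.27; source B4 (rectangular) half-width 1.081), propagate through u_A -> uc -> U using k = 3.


mean = (104.922 + 105.523 + 102.541 + 103.921 + 104.366 + 104.198 + 104.503 + 103.442 + 105.204 + 104.456 + 104.48 + 106.375) / 12 = 104.49425
s = sqrt(sum((x - mean)^2)/(n-1)) = 0.9834655
u_A = s / sqrt(n) = 0.9834655 / sqrt(12) = 0.28390204
u_B1 = 0.528 / sqrt(6) = 0.2155551
u_B2 = 1.378 / sqrt(3) = 0.79558867
u_B3 = 0.27 / sqrt(3) = 0.15588457
u_B4 = 1.081 / sqrt(3) = 0.62411564
uc = sqrt(0.28390204^2 + 0.2155551^2 + 0.79558867^2 + 0.15588457^2 + 0.62411564^2) = 1.0834418
U = k * uc = 3 * 1.0834418
U = 3.2503

3.2503


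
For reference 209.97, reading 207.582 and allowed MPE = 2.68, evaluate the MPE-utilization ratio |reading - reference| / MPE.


e = indication - reference = 207.582 - 209.97 = -2.3880
|e| = 2.3880
ratio = |e| / MPE = 2.3880 / 2.68
ratio = 0.8910

0.8910


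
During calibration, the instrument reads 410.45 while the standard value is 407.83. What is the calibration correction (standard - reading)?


Correction = standard - reading
= 407.83 - 410.45
= -2.6200

-2.6200


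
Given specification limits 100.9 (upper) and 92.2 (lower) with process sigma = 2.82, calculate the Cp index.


Cp = (USL - LSL) / (6 * sigma)
= (100.9 - 92.2) / (6 * 2.82)
= 8.7000 / 16.9200
= 0.5142

0.5142


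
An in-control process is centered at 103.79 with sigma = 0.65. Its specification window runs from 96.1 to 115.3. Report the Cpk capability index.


Cpu = (USL - mean) / (3*sigma) = (115.3 - 103.79) / (3*0.65) = 5.9026
Cpl = (mean - LSL) / (3*sigma) = (103.79 - 96.1) / (3*0.65) = 3.9436
Cpk = min(Cpu, Cpl) = 3.9436

3.9436


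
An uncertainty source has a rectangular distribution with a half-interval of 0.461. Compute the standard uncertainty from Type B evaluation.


u_B = half_width / sqrt(3)
u_B = 0.461 / 1.7320508
u_B = 0.2662

0.2662


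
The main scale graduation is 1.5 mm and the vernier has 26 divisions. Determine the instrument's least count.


LC = MSD / n_div
= 1.5 / 26
= 0.0577

0.0577


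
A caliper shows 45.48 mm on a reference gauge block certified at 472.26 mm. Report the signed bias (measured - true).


Systematic error = measured - true
= 45.48 - 472.26
= -426.7800

-426.7800


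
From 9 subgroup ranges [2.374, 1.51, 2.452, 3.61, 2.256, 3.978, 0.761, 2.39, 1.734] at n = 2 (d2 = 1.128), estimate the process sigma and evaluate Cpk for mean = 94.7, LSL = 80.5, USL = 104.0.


R_bar = (2.374 + 1.51 + 2.452 + 3.61 + 2.256 + 3.978 + 0.761 + 2.39 + 1.734) / 9 = 2.3405556
sigma = R_bar / d2 = 2.3405556 / 1.128 = 2.0749606
Cp = (USL - LSL)/(6*sigma) = (104.0 - 80.5)/(6*2.0749606) = 1.8876
Cpu = (104.0 - 94.7)/(3*2.0749606) = 1.4940
Cpl = (94.7 - 80.5)/(3*2.0749606) = 2.2812
Cpk = min(Cpu, Cpl) = 1.4940

1.4940


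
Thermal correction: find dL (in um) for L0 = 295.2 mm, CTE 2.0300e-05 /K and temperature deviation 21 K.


dL = L * alpha * dT
= 295.2 * 2.0300e-05 * 21
= 0.1258438 mm
dL_um = 0.1258438 * 1000 = 125.8438 um

125.8438


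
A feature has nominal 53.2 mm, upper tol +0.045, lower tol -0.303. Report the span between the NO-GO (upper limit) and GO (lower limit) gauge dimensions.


GO = nominal - lower_tol (smallest hole = maximum material condition)
GO = 53.2 - 0.303 = 52.897
NO-GO = nominal + upper_tol (largest hole = least material condition)
NO-GO = 53.2 + 0.045 = 53.245
spread = NO-GO - GO = 53.245 - 52.897 = 0.3480

0.3480


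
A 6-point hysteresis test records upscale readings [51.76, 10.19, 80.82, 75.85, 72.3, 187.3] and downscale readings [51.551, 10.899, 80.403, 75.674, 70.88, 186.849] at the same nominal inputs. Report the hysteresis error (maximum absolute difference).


|51.76 - 51.551| = 0.2090
|10.19 - 10.899| = 0.7090
|80.82 - 80.403| = 0.4170
|75.85 - 75.674| = 0.1760
|72.3 - 70.88| = 1.4200
|187.3 - 186.849| = 0.4510
hysteresis = max(diffs) = 1.4200

1.4200


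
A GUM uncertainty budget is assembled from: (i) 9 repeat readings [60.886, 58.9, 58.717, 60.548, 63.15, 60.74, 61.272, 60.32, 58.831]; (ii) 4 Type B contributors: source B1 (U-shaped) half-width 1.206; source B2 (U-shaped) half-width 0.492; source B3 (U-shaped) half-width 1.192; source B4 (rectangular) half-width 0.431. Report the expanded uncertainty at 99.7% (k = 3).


mean = (60.886 + 58.9 + 58.717 + 60.548 + 63.15 + 60.74 + 61.272 + 60.32 + 58.831) / 9 = 60.37377778
s = sqrt(sum((x - mean)^2)/(n-1)) = 1.4248265
u_A = s / sqrt(n) = 1.4248265 / sqrt(9) = 0.47494217
u_B1 = 1.206 / sqrt(2) = 0.85277078
u_B2 = 0.492 / sqrt(2) = 0.34789654
u_B3 = 1.192 / sqrt(2) = 0.84287128
u_B4 = 0.431 / sqrt(3) = 0.24883797
uc = sqrt(0.47494217^2 + 0.85277078^2 + 0.34789654^2 + 0.84287128^2 + 0.24883797^2) = 1.3587393
U = k * uc = 3 * 1.3587393
U = 4.0762

4.0762


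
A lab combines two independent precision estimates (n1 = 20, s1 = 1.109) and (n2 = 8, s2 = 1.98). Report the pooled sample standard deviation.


s_p = sqrt(((n1-1)*s1^2 + (n2-1)*s2^2) / (n1+n2-2))
numerator = (20-1)*1.109^2 + (8-1)*1.98^2 = 23.367739 + 27.4428 = 50.810539
denominator = 20 + 8 - 2 = 26
s_p^2 = 50.810539 / 26 = 1.9542515
s_p = sqrt(1.9542515) = 1.3979

1.3979


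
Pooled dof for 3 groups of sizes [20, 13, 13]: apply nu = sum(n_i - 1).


nu = sum_i (n_i - 1)
nu = ((20 - 1) + (13 - 1) + (13 - 1))
nu = 19 + 12 + 12
nu = 43

43


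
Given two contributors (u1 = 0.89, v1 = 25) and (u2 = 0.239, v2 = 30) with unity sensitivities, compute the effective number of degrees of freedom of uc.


uc = sqrt(u1^2 + u2^2) = sqrt(0.89^2 + 0.239^2) = 0.92153188
v_eff = uc^4 / (u1^4/v1 + u2^4/v2)
= 0.92153188^4 / (0.89^4/25 + 0.239^4/30)
= 0.72117632 / 0.025205657
v_eff = 28.6117

28.6117
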